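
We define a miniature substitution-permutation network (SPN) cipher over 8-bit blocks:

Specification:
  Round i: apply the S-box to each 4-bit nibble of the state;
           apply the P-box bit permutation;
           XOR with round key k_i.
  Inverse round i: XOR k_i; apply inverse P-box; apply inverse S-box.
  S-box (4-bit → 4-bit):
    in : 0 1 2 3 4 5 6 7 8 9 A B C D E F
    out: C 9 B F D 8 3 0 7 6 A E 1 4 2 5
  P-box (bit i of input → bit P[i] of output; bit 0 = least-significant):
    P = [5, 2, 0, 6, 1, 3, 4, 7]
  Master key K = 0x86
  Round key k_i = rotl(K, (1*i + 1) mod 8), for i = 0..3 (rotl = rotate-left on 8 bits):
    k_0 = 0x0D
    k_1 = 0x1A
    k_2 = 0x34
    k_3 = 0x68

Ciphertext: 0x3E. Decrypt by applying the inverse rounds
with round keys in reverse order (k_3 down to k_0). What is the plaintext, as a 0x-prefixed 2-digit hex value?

s_0 = ciphertext = 0x3E
s_1 = InvRound(s_0, k_3) = 0xFA
s_2 = InvRound(s_1, k_2) = 0x2A
s_3 = InvRound(s_2, k_1) = 0xDC
s_4 = InvRound(s_3, k_0) = 0x00

0x00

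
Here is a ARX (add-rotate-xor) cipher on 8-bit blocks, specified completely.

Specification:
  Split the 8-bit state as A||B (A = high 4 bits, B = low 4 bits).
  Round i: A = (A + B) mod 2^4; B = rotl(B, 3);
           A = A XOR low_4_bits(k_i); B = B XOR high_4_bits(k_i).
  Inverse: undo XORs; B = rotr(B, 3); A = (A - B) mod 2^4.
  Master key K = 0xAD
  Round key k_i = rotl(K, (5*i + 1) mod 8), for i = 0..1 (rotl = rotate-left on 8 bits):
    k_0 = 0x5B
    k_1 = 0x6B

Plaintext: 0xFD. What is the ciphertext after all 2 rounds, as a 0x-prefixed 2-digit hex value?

s_0 = plaintext = 0xFD
s_1 = Round(s_0, k_0) = 0x7B
s_2 = Round(s_1, k_1) = 0x9B

0x9B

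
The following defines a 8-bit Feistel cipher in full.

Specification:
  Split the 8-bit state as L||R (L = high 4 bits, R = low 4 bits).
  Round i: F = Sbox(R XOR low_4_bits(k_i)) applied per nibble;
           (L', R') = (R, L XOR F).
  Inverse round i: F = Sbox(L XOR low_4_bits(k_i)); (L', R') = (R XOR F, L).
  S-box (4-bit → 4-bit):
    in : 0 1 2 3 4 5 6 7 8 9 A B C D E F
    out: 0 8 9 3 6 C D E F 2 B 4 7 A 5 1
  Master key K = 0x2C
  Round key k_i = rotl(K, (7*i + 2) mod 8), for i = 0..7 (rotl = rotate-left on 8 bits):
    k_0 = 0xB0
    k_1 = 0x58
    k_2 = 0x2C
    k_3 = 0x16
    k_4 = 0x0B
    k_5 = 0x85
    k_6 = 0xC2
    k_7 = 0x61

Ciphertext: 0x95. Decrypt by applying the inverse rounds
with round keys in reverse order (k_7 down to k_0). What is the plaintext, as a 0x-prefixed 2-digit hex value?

0x39

s_0 = ciphertext = 0x95
s_1 = InvRound(s_0, k_7) = 0xA9
s_2 = InvRound(s_1, k_6) = 0x6A
s_3 = InvRound(s_2, k_5) = 0x96
s_4 = InvRound(s_3, k_4) = 0xF9
s_5 = InvRound(s_4, k_3) = 0xBF
s_6 = InvRound(s_5, k_2) = 0x1B
s_7 = InvRound(s_6, k_1) = 0x91
s_8 = InvRound(s_7, k_0) = 0x39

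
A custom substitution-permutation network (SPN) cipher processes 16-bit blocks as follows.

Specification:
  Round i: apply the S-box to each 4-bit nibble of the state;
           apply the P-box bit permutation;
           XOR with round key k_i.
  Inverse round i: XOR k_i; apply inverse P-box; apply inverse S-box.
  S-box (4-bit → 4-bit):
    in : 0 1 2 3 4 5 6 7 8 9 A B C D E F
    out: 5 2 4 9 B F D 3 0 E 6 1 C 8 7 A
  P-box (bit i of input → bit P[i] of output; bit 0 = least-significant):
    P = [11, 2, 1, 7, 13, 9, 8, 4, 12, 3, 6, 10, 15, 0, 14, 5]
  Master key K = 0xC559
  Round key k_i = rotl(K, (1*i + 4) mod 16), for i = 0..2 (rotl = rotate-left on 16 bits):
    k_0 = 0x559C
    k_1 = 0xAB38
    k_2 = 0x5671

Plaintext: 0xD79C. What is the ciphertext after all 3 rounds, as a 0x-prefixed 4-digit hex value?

0xCA01

s_0 = plaintext = 0xD79C
s_1 = Round(s_0, k_0) = 0x4626
s_2 = Round(s_1, k_1) = 0x36DB
s_3 = Round(s_2, k_2) = 0xCA01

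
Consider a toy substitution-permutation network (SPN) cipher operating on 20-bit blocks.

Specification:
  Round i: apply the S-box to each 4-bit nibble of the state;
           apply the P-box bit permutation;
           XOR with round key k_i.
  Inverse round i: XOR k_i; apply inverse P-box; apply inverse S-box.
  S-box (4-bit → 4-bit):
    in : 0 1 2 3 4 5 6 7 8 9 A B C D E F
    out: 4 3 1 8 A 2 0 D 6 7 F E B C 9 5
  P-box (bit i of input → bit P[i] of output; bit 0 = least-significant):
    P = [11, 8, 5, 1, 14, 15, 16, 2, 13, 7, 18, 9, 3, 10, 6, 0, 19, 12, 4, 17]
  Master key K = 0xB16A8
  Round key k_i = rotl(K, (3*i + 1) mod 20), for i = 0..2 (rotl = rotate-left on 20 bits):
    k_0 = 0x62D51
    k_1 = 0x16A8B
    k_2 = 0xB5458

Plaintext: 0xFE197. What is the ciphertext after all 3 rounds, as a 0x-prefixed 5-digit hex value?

0x76746

s_0 = plaintext = 0xFE197
s_1 = Round(s_0, k_0) = 0xFC5EA
s_2 = Round(s_1, k_1) = 0x92734
s_3 = Round(s_2, k_2) = 0x76746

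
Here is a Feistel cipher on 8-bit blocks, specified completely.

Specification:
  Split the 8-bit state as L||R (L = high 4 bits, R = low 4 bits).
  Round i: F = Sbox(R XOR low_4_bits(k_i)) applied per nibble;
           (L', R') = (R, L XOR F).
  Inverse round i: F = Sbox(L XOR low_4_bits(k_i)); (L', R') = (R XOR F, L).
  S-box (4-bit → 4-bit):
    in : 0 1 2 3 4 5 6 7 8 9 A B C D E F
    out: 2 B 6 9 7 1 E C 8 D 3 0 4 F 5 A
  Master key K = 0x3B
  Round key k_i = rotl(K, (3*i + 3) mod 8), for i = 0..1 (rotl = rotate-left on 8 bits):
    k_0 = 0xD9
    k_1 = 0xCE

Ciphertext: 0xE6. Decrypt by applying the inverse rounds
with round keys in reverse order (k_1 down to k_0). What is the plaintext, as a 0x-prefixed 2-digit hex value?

s_0 = ciphertext = 0xE6
s_1 = InvRound(s_0, k_1) = 0x4E
s_2 = InvRound(s_1, k_0) = 0x14

0x14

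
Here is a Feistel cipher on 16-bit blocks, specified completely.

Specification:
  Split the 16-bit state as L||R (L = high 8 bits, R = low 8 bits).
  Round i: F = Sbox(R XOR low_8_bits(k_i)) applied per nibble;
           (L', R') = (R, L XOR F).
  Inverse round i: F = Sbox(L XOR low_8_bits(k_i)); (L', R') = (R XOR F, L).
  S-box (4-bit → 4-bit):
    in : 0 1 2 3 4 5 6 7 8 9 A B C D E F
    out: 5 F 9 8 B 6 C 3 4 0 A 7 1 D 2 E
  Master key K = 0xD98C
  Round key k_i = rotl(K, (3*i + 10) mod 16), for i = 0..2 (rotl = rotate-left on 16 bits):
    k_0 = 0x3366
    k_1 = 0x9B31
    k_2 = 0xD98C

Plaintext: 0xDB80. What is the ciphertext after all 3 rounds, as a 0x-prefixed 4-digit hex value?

0x9C02

s_0 = plaintext = 0xDB80
s_1 = Round(s_0, k_0) = 0x80F7
s_2 = Round(s_1, k_1) = 0xF79C
s_3 = Round(s_2, k_2) = 0x9C02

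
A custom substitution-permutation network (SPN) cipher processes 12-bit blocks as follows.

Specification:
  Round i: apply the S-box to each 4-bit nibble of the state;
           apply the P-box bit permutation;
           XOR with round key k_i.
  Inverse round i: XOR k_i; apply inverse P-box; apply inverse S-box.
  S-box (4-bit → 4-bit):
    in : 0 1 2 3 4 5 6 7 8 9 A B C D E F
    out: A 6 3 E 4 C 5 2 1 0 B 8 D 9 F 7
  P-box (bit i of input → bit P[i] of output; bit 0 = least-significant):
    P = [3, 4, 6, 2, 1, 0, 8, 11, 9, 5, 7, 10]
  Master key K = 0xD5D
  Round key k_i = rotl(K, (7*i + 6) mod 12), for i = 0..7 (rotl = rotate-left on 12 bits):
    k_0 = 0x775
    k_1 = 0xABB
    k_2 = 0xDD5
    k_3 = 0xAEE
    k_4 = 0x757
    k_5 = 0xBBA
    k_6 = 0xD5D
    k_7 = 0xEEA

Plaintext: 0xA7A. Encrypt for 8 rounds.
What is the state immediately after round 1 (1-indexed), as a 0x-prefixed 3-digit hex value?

s_0 = plaintext = 0xA7A
s_1 = Round(s_0, k_0) = 0x148
s_2 = Round(s_1, k_1) = 0xB13
s_3 = Round(s_2, k_2) = 0x880
s_4 = Round(s_3, k_3) = 0x8F8
s_5 = Round(s_4, k_4) = 0x45C
s_6 = Round(s_5, k_5) = 0x276
s_7 = Round(s_6, k_6) = 0xF34
s_8 = Round(s_7, k_7) = 0x50B

0x148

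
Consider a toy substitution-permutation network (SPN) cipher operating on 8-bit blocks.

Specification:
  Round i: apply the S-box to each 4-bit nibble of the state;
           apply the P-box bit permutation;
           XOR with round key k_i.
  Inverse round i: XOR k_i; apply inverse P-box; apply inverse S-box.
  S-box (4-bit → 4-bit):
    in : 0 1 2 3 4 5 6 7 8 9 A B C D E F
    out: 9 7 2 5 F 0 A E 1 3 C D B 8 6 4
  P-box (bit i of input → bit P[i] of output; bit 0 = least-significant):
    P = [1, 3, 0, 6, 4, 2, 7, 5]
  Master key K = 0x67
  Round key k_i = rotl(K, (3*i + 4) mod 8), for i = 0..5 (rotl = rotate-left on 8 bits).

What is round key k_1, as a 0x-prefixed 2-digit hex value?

K = 0x67
k_0 = rotl(K, (3*0+4) mod 8) = rotl(K, 4) = 0x76
k_1 = rotl(K, (3*1+4) mod 8) = rotl(K, 7) = 0xB3

0xB3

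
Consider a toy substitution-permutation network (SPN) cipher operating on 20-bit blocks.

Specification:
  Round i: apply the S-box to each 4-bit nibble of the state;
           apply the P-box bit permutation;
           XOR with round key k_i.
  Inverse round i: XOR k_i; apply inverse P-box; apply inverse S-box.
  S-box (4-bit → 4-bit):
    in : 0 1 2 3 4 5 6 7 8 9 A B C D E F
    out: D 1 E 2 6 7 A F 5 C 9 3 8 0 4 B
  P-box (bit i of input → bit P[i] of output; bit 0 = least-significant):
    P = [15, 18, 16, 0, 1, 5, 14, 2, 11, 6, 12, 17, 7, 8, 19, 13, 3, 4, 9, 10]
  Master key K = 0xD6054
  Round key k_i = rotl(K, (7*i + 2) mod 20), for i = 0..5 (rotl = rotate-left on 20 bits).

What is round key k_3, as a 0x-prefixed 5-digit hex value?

0xB02A6

K = 0xD6054
k_0 = rotl(K, (7*0+2) mod 20) = rotl(K, 2) = 0x58153
k_1 = rotl(K, (7*1+2) mod 20) = rotl(K, 9) = 0x0A9AC
k_2 = rotl(K, (7*2+2) mod 20) = rotl(K, 16) = 0x4D605
k_3 = rotl(K, (7*3+2) mod 20) = rotl(K, 3) = 0xB02A6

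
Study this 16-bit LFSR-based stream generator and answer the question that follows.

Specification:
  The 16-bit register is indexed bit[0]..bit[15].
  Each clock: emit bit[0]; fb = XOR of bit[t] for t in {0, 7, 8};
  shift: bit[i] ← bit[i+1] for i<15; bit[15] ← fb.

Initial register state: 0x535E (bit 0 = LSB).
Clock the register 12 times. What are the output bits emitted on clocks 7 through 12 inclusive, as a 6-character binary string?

101100

reg_0 = 0x535E
clock 1: out=0, reg = 0xA9AF
clock 2: out=1, reg = 0xD4D7
clock 3: out=1, reg = 0x6A6B
clock 4: out=1, reg = 0xB535
clock 5: out=1, reg = 0x5A9A
clock 6: out=0, reg = 0xAD4D
clock 7: out=1, reg = 0x56A6
clock 8: out=0, reg = 0xAB53
clock 9: out=1, reg = 0x55A9
clock 10: out=1, reg = 0xAAD4
clock 11: out=0, reg = 0xD56A
clock 12: out=0, reg = 0xEAB5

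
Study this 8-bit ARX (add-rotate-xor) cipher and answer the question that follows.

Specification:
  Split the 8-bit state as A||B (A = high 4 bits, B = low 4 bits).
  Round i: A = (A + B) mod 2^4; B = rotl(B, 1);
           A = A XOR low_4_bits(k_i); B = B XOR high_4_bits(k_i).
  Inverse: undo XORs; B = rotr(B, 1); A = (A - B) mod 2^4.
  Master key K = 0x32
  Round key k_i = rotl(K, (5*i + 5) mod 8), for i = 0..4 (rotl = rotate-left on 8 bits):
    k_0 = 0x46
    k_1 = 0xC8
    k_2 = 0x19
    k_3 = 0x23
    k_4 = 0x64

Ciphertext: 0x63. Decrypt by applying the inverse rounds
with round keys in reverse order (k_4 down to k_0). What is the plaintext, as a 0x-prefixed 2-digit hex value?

s_0 = ciphertext = 0x63
s_1 = InvRound(s_0, k_4) = 0x8A
s_2 = InvRound(s_1, k_3) = 0x74
s_3 = InvRound(s_2, k_2) = 0x4A
s_4 = InvRound(s_3, k_1) = 0x93
s_5 = InvRound(s_4, k_0) = 0x4B

0x4B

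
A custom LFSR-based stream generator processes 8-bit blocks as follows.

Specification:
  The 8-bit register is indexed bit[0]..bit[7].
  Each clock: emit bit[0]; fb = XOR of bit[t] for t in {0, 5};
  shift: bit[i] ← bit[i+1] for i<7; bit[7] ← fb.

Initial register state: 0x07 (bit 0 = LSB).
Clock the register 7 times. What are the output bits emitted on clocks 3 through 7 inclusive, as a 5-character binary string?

reg_0 = 0x07
clock 1: out=1, reg = 0x83
clock 2: out=1, reg = 0xC1
clock 3: out=1, reg = 0xE0
clock 4: out=0, reg = 0xF0
clock 5: out=0, reg = 0xF8
clock 6: out=0, reg = 0xFC
clock 7: out=0, reg = 0xFE

10000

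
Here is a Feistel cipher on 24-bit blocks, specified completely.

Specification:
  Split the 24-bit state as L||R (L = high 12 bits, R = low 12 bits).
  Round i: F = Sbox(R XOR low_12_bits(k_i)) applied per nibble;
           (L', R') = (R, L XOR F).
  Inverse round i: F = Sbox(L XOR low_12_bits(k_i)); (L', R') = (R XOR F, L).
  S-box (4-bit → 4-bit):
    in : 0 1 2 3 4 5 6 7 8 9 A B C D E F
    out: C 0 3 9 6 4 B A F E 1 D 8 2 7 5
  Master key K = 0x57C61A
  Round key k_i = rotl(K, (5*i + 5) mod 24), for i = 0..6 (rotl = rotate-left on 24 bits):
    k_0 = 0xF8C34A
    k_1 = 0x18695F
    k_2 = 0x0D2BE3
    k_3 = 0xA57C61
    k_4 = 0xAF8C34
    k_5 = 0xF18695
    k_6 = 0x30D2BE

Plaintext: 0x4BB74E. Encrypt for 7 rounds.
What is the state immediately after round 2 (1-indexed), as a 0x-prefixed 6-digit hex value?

0x27DA7D

s_0 = plaintext = 0x4BB74E
s_1 = Round(s_0, k_0) = 0x74E27D
s_2 = Round(s_1, k_1) = 0x27DA7D
s_3 = Round(s_2, k_2) = 0xA7D29A
s_4 = Round(s_3, k_3) = 0x29AD20
s_5 = Round(s_4, k_4) = 0xD2029C
s_6 = Round(s_5, k_5) = 0x29CBEE
s_7 = Round(s_6, k_6) = 0xBEECD0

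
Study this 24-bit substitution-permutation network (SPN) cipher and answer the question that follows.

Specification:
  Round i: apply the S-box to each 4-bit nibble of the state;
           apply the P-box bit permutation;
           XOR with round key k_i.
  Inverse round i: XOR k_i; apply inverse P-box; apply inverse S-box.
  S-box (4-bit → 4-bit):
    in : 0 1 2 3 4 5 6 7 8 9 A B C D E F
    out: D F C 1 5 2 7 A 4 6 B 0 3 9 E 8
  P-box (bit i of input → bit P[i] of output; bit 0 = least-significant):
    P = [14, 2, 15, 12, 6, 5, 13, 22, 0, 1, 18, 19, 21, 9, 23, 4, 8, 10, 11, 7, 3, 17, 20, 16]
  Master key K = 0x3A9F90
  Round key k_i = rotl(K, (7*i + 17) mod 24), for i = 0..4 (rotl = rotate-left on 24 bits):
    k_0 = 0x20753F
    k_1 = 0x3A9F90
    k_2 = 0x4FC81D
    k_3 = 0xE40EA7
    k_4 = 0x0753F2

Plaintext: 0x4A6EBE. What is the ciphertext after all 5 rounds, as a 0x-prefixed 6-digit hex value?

0xC383A9

s_0 = plaintext = 0x4A6EBE
s_1 = Round(s_0, k_0) = 0x9CE2B1
s_2 = Round(s_1, k_1) = 0xA44884
s_3 = Round(s_2, k_2) = 0xE82115
s_4 = Round(s_3, k_3) = 0x3B26D0
s_5 = Round(s_4, k_4) = 0xC383A9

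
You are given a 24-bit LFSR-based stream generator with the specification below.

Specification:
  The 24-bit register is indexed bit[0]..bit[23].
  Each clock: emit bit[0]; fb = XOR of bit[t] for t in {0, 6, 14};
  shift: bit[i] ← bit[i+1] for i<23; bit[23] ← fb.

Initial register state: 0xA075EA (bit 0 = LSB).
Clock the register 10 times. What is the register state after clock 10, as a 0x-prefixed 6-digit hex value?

reg_0 = 0xA075EA
clock 1: out=0, reg = 0x503AF5
clock 2: out=1, reg = 0x281D7A
clock 3: out=0, reg = 0x940EBD
clock 4: out=1, reg = 0xCA075E
clock 5: out=0, reg = 0xE503AF
clock 6: out=1, reg = 0xF281D7
clock 7: out=1, reg = 0x7940EB
clock 8: out=1, reg = 0xBCA075
clock 9: out=1, reg = 0x5E503A
clock 10: out=0, reg = 0xAF281D

0xAF281D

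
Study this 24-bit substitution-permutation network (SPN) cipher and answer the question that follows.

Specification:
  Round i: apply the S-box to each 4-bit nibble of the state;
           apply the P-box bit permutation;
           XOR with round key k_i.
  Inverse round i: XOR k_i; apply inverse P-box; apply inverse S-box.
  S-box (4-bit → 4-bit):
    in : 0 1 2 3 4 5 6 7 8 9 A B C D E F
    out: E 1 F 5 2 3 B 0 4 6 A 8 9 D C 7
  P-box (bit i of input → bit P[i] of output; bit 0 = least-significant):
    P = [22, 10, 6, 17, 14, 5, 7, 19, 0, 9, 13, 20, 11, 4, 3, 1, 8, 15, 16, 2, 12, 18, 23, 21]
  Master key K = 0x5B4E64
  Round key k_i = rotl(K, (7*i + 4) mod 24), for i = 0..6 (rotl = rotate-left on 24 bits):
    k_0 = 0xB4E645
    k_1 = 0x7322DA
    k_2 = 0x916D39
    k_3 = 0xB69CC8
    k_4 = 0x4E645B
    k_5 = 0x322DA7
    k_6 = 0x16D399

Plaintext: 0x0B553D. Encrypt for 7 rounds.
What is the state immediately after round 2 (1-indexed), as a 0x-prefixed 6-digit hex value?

0x64B72D

s_0 = plaintext = 0x0B553D
s_1 = Round(s_0, k_0) = 0x52AC90
s_2 = Round(s_1, k_1) = 0x64B72D
s_3 = Round(s_2, k_2) = 0xFFBDDB
s_4 = Round(s_3, k_3) = 0x296D4B
s_5 = Round(s_4, k_4) = 0xF9DC68
s_6 = Round(s_5, k_5) = 0xAFF5CC
s_7 = Round(s_6, k_6) = 0x791880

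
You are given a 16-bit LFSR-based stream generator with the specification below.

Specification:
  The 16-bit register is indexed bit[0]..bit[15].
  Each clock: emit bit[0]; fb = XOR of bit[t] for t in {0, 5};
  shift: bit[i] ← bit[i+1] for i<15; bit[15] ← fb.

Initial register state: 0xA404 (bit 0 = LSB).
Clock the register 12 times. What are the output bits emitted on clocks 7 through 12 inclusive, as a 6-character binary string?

reg_0 = 0xA404
clock 1: out=0, reg = 0x5202
clock 2: out=0, reg = 0x2901
clock 3: out=1, reg = 0x9480
clock 4: out=0, reg = 0x4A40
clock 5: out=0, reg = 0x2520
clock 6: out=0, reg = 0x9290
clock 7: out=0, reg = 0x4948
clock 8: out=0, reg = 0x24A4
clock 9: out=0, reg = 0x9252
clock 10: out=0, reg = 0x4929
clock 11: out=1, reg = 0x2494
clock 12: out=0, reg = 0x124A

000010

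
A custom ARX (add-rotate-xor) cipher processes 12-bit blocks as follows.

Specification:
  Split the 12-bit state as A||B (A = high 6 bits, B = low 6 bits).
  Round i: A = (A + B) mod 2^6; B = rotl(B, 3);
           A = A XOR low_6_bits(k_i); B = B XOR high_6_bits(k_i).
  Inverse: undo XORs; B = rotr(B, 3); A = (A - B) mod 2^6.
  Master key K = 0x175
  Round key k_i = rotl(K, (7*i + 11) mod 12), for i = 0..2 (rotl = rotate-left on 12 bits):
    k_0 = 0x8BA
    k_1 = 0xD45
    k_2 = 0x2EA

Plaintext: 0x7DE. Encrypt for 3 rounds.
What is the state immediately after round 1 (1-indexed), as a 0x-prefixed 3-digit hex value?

s_0 = plaintext = 0x7DE
s_1 = Round(s_0, k_0) = 0x1D1
s_2 = Round(s_1, k_1) = 0x77F
s_3 = Round(s_2, k_2) = 0xDB4

0x1D1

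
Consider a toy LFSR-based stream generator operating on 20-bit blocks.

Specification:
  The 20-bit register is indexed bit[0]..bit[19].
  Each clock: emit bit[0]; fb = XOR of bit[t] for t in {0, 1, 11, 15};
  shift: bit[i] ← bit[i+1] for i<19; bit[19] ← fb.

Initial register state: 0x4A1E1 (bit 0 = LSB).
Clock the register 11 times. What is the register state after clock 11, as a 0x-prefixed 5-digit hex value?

0x01894

reg_0 = 0x4A1E1
clock 1: out=1, reg = 0x250F0
clock 2: out=0, reg = 0x12878
clock 3: out=0, reg = 0x8943C
clock 4: out=0, reg = 0xC4A1E
clock 5: out=0, reg = 0x6250F
clock 6: out=1, reg = 0x31287
clock 7: out=1, reg = 0x18943
clock 8: out=1, reg = 0x0C4A1
clock 9: out=1, reg = 0x06250
clock 10: out=0, reg = 0x03128
clock 11: out=0, reg = 0x01894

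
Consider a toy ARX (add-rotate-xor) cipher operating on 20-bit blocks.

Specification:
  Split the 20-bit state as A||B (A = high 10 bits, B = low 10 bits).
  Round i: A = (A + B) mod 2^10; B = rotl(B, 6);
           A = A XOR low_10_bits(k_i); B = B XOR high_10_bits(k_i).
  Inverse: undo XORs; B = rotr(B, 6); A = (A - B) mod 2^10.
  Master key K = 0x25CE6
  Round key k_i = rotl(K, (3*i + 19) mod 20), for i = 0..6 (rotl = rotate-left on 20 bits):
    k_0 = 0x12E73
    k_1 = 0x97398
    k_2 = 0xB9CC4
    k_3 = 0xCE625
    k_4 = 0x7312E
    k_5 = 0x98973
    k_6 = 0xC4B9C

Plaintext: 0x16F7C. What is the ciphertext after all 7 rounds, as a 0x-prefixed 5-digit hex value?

0x5825B

s_0 = plaintext = 0x16F7C
s_1 = Round(s_0, k_0) = 0x6937C
s_2 = Round(s_1, k_1) = 0xAE16B
s_3 = Round(s_2, k_2) = 0x39C31
s_4 = Round(s_3, k_3) = 0xCF77A
s_5 = Round(s_4, k_4) = 0xE677B
s_6 = Round(s_5, k_5) = 0x99C95
s_7 = Round(s_6, k_6) = 0x5825B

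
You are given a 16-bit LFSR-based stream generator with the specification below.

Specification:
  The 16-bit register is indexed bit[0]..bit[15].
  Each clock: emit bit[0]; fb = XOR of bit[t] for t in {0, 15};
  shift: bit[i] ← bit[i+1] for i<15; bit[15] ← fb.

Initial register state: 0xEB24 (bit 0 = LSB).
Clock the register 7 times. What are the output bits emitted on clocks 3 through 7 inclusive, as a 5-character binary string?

10010

reg_0 = 0xEB24
clock 1: out=0, reg = 0xF592
clock 2: out=0, reg = 0xFAC9
clock 3: out=1, reg = 0x7D64
clock 4: out=0, reg = 0x3EB2
clock 5: out=0, reg = 0x1F59
clock 6: out=1, reg = 0x8FAC
clock 7: out=0, reg = 0xC7D6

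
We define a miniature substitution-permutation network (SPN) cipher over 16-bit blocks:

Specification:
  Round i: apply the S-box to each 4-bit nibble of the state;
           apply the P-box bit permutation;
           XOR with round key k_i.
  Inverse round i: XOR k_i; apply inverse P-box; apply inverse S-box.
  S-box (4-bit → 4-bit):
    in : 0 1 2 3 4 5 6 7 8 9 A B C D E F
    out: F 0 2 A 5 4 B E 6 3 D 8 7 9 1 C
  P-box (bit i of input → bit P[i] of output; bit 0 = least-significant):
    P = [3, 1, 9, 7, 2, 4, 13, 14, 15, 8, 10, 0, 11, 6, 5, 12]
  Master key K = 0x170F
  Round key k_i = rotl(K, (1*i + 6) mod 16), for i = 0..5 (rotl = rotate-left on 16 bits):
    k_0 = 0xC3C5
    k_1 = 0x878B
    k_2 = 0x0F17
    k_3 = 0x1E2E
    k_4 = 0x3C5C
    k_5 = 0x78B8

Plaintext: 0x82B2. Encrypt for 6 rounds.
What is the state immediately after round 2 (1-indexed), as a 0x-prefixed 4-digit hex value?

0xE46D

s_0 = plaintext = 0x82B2
s_1 = Round(s_0, k_0) = 0x82A7
s_2 = Round(s_1, k_1) = 0xE46D
s_3 = Round(s_2, k_2) = 0xC38B
s_4 = Round(s_3, k_3) = 0x37DF
s_5 = Round(s_4, k_4) = 0x6B99
s_6 = Round(s_5, k_5) = 0x60E7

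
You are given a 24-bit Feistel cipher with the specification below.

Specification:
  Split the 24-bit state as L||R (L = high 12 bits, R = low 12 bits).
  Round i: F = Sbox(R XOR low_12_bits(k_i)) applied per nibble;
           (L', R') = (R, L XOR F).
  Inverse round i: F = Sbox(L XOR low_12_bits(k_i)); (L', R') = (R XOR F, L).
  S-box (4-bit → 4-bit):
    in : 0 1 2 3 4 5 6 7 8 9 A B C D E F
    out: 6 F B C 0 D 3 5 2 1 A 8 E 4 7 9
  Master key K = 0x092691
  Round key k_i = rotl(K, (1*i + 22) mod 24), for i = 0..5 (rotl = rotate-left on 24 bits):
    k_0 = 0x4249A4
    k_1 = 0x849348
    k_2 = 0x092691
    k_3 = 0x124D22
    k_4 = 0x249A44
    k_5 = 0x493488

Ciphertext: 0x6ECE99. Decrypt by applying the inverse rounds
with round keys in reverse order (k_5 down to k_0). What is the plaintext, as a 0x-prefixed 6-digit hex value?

s_0 = ciphertext = 0x6ECE99
s_1 = InvRound(s_0, k_5) = 0x5A96EC
s_2 = InvRound(s_1, k_4) = 0xF985A9
s_3 = InvRound(s_2, k_3) = 0xE23F98
s_4 = InvRound(s_3, k_2) = 0xD13E23
s_5 = InvRound(s_4, k_1) = 0x9FBD13
s_6 = InvRound(s_5, k_0) = 0xBCA9FB

0xBCA9FB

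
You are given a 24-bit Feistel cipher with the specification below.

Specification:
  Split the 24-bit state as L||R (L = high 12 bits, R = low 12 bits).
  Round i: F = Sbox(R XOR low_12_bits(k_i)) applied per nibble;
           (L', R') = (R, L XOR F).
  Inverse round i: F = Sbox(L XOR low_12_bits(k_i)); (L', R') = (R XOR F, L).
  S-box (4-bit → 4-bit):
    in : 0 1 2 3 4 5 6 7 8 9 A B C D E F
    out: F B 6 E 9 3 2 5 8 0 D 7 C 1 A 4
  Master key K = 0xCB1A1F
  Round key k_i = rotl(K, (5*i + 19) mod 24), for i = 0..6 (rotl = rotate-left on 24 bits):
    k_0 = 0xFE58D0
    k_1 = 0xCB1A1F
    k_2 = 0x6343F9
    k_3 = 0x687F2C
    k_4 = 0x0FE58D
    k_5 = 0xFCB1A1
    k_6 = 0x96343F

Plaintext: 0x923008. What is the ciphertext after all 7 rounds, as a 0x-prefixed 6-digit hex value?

s_0 = plaintext = 0x923008
s_1 = Round(s_0, k_0) = 0x00813B
s_2 = Round(s_1, k_1) = 0x13B761
s_3 = Round(s_2, k_2) = 0x761833
s_4 = Round(s_3, k_3) = 0x8332D5
s_5 = Round(s_4, k_4) = 0x2D5D0B
s_6 = Round(s_5, k_5) = 0xD0BE08
s_7 = Round(s_6, k_6) = 0xE080EE

0xE080EE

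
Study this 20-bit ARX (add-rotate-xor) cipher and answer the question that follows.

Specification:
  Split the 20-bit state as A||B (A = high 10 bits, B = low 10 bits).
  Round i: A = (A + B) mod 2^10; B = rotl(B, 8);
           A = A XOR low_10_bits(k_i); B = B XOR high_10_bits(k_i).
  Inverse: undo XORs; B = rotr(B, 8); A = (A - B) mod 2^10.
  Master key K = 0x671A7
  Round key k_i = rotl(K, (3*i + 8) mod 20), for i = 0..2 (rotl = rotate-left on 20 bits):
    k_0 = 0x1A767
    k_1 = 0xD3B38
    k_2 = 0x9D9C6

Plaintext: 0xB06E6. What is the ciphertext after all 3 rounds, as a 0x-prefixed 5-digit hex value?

s_0 = plaintext = 0xB06E6
s_1 = Round(s_0, k_0) = 0xB02D0
s_2 = Round(s_1, k_1) = 0xAA3FA
s_3 = Round(s_2, k_2) = 0xD9088

0xD9088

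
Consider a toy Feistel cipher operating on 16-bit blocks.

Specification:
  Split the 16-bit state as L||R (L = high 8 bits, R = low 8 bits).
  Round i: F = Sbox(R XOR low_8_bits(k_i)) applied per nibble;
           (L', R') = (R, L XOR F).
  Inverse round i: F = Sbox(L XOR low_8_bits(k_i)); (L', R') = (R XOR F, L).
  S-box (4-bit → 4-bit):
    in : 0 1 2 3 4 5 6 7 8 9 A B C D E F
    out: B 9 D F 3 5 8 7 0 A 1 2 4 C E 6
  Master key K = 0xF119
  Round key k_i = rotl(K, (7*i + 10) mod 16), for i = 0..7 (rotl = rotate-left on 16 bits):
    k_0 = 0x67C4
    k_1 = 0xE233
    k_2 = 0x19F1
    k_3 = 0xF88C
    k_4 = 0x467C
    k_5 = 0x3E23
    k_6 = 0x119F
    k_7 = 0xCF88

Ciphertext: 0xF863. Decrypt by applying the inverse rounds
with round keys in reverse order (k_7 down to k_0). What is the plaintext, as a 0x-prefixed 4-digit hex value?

s_0 = ciphertext = 0xF863
s_1 = InvRound(s_0, k_7) = 0x18F8
s_2 = InvRound(s_1, k_6) = 0xFF18
s_3 = InvRound(s_2, k_5) = 0xDCFF
s_4 = InvRound(s_3, k_4) = 0xE4DC
s_5 = InvRound(s_4, k_3) = 0x5CE4
s_6 = InvRound(s_5, k_2) = 0xF85C
s_7 = InvRound(s_6, k_1) = 0x1EF8
s_8 = InvRound(s_7, k_0) = 0x391E

0x391E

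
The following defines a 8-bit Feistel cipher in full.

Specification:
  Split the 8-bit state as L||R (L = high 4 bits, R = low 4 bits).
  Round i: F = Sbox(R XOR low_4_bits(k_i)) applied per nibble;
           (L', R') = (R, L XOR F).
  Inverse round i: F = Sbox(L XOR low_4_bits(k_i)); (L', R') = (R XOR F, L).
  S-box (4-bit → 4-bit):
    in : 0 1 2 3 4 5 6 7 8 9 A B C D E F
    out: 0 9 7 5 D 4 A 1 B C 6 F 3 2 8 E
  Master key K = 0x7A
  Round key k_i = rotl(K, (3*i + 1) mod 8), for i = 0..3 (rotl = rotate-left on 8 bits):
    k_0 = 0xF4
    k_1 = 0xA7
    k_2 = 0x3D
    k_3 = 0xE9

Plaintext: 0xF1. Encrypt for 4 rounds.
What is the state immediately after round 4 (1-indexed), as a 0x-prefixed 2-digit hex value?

0x51

s_0 = plaintext = 0xF1
s_1 = Round(s_0, k_0) = 0x1B
s_2 = Round(s_1, k_1) = 0xB2
s_3 = Round(s_2, k_2) = 0x25
s_4 = Round(s_3, k_3) = 0x51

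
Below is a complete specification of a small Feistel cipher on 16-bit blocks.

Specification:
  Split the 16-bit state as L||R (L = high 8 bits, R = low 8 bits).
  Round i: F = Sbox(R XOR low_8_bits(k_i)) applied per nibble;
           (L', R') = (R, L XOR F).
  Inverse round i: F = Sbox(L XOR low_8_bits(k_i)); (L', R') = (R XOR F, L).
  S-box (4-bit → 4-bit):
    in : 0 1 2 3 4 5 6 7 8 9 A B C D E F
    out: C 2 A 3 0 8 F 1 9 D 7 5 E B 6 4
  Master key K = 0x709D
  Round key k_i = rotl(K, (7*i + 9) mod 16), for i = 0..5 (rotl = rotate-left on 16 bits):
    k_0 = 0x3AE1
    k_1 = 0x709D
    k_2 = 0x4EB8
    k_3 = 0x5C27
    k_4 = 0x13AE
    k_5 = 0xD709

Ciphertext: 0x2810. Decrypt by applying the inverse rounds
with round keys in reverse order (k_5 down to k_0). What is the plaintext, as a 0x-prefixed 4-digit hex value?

0xAA7A

s_0 = ciphertext = 0x2810
s_1 = InvRound(s_0, k_5) = 0xB228
s_2 = InvRound(s_1, k_4) = 0x06B2
s_3 = InvRound(s_2, k_3) = 0x1006
s_4 = InvRound(s_3, k_2) = 0x7F10
s_5 = InvRound(s_4, k_1) = 0x7A7F
s_6 = InvRound(s_5, k_0) = 0xAA7A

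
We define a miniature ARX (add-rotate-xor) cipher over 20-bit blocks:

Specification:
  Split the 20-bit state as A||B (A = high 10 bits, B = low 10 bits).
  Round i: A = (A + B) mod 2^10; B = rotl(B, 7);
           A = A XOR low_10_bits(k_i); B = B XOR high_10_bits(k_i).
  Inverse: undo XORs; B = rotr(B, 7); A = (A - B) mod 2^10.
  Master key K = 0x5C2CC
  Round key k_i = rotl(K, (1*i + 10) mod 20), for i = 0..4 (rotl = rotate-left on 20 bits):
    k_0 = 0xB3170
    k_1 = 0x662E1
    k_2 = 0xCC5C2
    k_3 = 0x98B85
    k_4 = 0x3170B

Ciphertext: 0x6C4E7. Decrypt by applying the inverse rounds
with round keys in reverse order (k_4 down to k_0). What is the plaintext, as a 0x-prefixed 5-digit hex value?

s_0 = ciphertext = 0x6C4E7
s_1 = InvRound(s_0, k_4) = 0x6A910
s_2 = InvRound(s_1, k_3) = 0xA6796
s_3 = InvRound(s_2, k_2) = 0x88939
s_4 = InvRound(s_3, k_1) = 0xEE909
s_5 = InvRound(s_4, k_0) = 0x26E2F

0x26E2F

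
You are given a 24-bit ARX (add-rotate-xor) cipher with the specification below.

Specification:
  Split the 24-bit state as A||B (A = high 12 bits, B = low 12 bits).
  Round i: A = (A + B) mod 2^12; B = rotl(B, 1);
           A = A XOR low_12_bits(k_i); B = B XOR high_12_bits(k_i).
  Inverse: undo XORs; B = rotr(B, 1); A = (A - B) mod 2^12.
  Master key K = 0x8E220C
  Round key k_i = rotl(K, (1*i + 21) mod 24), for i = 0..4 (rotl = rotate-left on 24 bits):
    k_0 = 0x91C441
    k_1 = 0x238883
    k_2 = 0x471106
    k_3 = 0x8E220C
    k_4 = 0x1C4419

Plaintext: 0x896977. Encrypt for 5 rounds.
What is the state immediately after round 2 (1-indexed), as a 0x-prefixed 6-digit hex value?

0xABC5DF

s_0 = plaintext = 0x896977
s_1 = Round(s_0, k_0) = 0x64CBF3
s_2 = Round(s_1, k_1) = 0xABC5DF
s_3 = Round(s_2, k_2) = 0x19DFCF
s_4 = Round(s_3, k_3) = 0x36077D
s_5 = Round(s_4, k_4) = 0xEC4F3E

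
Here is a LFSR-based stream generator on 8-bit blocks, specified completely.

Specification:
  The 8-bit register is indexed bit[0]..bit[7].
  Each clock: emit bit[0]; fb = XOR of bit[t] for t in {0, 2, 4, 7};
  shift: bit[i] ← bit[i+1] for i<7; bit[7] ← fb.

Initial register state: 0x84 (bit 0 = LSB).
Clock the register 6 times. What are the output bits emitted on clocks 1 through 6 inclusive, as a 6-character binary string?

reg_0 = 0x84
clock 1: out=0, reg = 0x42
clock 2: out=0, reg = 0x21
clock 3: out=1, reg = 0x90
clock 4: out=0, reg = 0x48
clock 5: out=0, reg = 0x24
clock 6: out=0, reg = 0x92

001000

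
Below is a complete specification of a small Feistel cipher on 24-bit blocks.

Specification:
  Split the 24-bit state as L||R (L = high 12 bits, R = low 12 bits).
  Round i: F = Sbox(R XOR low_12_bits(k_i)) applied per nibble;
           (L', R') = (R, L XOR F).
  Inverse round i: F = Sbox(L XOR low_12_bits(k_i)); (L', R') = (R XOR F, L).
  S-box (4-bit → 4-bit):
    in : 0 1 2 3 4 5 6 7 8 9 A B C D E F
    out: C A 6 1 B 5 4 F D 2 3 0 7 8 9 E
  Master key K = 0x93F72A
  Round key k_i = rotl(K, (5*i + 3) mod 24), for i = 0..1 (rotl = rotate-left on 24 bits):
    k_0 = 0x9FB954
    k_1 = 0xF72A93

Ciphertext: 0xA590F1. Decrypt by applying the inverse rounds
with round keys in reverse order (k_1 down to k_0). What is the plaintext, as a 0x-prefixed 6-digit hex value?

0xFDDC82

s_0 = ciphertext = 0xA590F1
s_1 = InvRound(s_0, k_1) = 0xC82A59
s_2 = InvRound(s_1, k_0) = 0xFDDC82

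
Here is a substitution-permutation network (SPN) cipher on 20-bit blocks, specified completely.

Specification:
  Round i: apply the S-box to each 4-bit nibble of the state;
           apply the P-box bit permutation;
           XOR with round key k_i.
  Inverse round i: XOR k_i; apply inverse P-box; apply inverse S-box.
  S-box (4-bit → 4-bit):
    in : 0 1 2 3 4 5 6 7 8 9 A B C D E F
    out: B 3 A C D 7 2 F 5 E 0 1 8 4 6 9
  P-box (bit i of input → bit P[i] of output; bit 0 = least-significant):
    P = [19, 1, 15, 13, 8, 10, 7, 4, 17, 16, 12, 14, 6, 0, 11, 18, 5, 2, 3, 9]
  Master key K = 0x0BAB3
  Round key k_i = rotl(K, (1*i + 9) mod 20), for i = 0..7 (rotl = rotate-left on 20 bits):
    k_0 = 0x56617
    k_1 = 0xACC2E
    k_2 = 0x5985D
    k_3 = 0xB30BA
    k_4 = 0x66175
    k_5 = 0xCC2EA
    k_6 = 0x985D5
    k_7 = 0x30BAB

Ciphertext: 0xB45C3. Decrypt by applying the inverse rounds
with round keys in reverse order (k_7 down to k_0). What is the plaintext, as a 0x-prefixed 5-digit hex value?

0xBEDA9

s_0 = ciphertext = 0xB45C3
s_1 = InvRound(s_0, k_7) = 0x48C6B
s_2 = InvRound(s_1, k_6) = 0x53641
s_3 = InvRound(s_2, k_5) = 0x869E7
s_4 = InvRound(s_3, k_4) = 0xA3B31
s_5 = InvRound(s_4, k_3) = 0x3E686
s_6 = InvRound(s_5, k_2) = 0x37492
s_7 = InvRound(s_6, k_1) = 0x5DE34
s_8 = InvRound(s_7, k_0) = 0xBEDA9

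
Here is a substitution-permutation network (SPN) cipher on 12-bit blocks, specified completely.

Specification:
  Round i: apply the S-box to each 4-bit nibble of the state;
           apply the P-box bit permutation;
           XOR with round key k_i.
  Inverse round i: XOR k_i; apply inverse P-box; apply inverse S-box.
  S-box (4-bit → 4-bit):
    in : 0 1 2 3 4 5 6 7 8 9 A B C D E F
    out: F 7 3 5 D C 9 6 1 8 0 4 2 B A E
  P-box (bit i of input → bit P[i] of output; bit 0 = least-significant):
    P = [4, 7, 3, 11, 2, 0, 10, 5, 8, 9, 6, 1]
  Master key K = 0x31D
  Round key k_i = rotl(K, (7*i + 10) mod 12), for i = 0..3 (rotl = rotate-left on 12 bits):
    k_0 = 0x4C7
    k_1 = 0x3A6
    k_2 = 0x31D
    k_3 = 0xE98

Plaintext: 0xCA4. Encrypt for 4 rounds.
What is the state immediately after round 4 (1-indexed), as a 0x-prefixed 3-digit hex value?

s_0 = plaintext = 0xCA4
s_1 = Round(s_0, k_0) = 0xEDF
s_2 = Round(s_1, k_1) = 0x909
s_3 = Round(s_2, k_2) = 0xF3A
s_4 = Round(s_3, k_3) = 0x8DE

0x8DE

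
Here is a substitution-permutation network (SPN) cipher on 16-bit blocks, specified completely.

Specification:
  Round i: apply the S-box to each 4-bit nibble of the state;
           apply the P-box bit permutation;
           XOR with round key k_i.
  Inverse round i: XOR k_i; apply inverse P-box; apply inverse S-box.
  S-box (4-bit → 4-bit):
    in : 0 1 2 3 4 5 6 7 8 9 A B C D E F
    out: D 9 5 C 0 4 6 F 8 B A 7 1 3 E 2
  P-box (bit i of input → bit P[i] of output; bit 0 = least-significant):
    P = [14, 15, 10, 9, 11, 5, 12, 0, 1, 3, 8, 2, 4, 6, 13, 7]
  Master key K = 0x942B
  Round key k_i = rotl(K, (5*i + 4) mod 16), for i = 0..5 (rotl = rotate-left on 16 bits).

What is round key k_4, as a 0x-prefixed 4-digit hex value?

K = 0x942B
k_0 = rotl(K, (5*0+4) mod 16) = rotl(K, 4) = 0x42B9
k_1 = rotl(K, (5*1+4) mod 16) = rotl(K, 9) = 0x5728
k_2 = rotl(K, (5*2+4) mod 16) = rotl(K, 14) = 0xE50A
k_3 = rotl(K, (5*3+4) mod 16) = rotl(K, 3) = 0xA15C
k_4 = rotl(K, (5*4+4) mod 16) = rotl(K, 8) = 0x2B94

0x2B94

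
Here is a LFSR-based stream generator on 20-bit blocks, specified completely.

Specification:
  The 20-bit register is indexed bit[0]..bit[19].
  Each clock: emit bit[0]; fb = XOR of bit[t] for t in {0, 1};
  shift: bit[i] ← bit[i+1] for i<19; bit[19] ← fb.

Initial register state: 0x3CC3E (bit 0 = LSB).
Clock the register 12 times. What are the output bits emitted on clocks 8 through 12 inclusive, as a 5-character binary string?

00011

reg_0 = 0x3CC3E
clock 1: out=0, reg = 0x9E61F
clock 2: out=1, reg = 0x4F30F
clock 3: out=1, reg = 0x27987
clock 4: out=1, reg = 0x13CC3
clock 5: out=1, reg = 0x09E61
clock 6: out=1, reg = 0x84F30
clock 7: out=0, reg = 0x42798
clock 8: out=0, reg = 0x213CC
clock 9: out=0, reg = 0x109E6
clock 10: out=0, reg = 0x884F3
clock 11: out=1, reg = 0x44279
clock 12: out=1, reg = 0xA213C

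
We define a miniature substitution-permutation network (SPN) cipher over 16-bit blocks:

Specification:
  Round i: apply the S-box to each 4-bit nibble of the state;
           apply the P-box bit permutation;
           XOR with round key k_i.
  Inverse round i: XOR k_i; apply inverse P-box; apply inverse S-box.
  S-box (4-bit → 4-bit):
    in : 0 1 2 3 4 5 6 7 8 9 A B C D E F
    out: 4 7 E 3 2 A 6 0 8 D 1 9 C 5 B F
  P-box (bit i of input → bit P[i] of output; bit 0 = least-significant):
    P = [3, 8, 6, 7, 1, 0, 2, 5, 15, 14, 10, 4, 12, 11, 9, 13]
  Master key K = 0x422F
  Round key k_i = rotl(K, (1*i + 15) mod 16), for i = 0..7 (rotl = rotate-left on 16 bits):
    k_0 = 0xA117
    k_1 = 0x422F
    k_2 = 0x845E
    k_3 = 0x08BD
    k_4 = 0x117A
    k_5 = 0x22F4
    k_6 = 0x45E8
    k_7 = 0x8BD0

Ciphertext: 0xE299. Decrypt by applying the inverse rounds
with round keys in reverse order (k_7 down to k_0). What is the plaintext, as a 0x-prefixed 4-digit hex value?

s_0 = ciphertext = 0xE299
s_1 = InvRound(s_0, k_7) = 0x5441
s_2 = InvRound(s_1, k_6) = 0xA75E
s_3 = InvRound(s_2, k_5) = 0x7DBE
s_4 = InvRound(s_3, k_4) = 0x560C
s_5 = InvRound(s_4, k_3) = 0x1258
s_6 = InvRound(s_5, k_2) = 0xDDD7
s_7 = InvRound(s_6, k_1) = 0x198F
s_8 = InvRound(s_7, k_0) = 0xEB7B

0xEB7B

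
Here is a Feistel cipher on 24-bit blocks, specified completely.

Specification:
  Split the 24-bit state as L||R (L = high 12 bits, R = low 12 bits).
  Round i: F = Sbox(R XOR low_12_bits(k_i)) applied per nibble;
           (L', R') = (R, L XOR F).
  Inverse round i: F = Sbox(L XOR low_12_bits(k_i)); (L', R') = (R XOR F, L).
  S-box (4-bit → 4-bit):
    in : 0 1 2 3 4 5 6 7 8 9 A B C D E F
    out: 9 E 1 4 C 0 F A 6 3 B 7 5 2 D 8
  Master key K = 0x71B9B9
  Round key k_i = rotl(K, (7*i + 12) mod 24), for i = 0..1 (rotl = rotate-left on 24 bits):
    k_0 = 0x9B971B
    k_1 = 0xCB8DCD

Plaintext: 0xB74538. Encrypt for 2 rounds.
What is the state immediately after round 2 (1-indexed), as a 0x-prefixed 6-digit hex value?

0xA60F8A

s_0 = plaintext = 0xB74538
s_1 = Round(s_0, k_0) = 0x538A60
s_2 = Round(s_1, k_1) = 0xA60F8A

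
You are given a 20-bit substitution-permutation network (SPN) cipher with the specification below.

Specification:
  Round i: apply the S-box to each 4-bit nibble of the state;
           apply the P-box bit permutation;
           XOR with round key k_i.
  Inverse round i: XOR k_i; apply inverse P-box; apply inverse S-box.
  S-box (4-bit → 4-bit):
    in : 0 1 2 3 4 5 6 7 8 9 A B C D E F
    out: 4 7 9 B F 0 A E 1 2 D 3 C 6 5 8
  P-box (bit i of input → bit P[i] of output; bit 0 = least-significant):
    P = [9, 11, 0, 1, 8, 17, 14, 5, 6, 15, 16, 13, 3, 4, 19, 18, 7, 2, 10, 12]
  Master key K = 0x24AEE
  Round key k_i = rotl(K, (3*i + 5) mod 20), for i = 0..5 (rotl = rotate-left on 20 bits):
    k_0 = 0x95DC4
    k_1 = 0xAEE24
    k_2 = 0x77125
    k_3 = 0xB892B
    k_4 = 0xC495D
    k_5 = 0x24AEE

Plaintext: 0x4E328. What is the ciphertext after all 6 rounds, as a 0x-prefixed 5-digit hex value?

0x5A134

s_0 = plaintext = 0x4E328
s_1 = Round(s_0, k_0) = 0x1EA28
s_2 = Round(s_1, k_1) = 0x3C9C8
s_3 = Round(s_2, k_2) = 0xBA381
s_4 = Round(s_3, k_3) = 0x722E6
s_5 = Round(s_4, k_4) = 0x83413
s_6 = Round(s_5, k_5) = 0x5A134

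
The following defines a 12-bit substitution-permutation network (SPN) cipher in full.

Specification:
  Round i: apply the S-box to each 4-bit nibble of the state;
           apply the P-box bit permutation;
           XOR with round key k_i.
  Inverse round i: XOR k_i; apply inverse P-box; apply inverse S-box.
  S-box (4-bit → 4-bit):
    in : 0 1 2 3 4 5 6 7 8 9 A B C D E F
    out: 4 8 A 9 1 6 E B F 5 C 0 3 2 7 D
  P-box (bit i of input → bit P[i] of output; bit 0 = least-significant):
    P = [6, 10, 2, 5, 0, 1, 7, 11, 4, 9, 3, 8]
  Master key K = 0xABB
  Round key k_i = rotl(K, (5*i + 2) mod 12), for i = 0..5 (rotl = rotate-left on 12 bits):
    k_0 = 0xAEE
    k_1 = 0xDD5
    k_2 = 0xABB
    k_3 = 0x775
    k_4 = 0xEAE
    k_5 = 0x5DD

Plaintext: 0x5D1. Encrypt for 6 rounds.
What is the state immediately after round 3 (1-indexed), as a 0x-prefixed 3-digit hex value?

s_0 = plaintext = 0x5D1
s_1 = Round(s_0, k_0) = 0x8C4
s_2 = Round(s_1, k_1) = 0xE8E
s_3 = Round(s_2, k_2) = 0x464
s_4 = Round(s_3, k_3) = 0xFA7
s_5 = Round(s_4, k_4) = 0x356
s_6 = Round(s_5, k_5) = 0x06B

0x464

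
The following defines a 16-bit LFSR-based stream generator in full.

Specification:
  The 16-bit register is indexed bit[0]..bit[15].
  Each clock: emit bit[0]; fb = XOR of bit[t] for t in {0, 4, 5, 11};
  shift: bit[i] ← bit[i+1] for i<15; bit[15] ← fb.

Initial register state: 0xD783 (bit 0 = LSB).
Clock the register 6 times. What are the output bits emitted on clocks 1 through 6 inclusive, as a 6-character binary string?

reg_0 = 0xD783
clock 1: out=1, reg = 0xEBC1
clock 2: out=1, reg = 0x75E0
clock 3: out=0, reg = 0xBAF0
clock 4: out=0, reg = 0xDD78
clock 5: out=0, reg = 0xEEBC
clock 6: out=0, reg = 0xF75E

110000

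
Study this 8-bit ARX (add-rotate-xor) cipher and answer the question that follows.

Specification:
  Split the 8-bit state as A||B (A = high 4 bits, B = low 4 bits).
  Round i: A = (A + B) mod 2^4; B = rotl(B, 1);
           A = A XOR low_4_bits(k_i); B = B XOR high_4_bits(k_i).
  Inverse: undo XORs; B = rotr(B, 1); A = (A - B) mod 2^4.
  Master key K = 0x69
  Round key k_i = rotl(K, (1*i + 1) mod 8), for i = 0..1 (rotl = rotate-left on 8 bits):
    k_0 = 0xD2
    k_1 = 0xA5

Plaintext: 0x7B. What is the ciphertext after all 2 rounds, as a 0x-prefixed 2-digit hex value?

s_0 = plaintext = 0x7B
s_1 = Round(s_0, k_0) = 0x0A
s_2 = Round(s_1, k_1) = 0xFF

0xFF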